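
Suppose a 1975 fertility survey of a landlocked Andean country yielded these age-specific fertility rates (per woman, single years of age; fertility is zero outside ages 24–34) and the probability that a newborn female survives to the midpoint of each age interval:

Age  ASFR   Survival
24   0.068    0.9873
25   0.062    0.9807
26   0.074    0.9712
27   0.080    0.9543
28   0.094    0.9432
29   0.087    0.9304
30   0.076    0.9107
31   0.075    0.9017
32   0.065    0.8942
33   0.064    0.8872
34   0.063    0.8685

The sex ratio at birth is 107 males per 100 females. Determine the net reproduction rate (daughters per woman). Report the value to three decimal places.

0.363

Proportion female at birth = 100 / (100 + 107) = 0.48309.
Weighting each age-specific rate by interval width and survival:
  24: 1 × 0.068 × 0.9873 = 0.06714
  25: 1 × 0.062 × 0.9807 = 0.06080
  26: 1 × 0.074 × 0.9712 = 0.07187
  27: 1 × 0.080 × 0.9543 = 0.07634
  28: 1 × 0.094 × 0.9432 = 0.08866
  29: 1 × 0.087 × 0.9304 = 0.08094
  30: 1 × 0.076 × 0.9107 = 0.06921
  31: 1 × 0.075 × 0.9017 = 0.06763
  32: 1 × 0.065 × 0.8942 = 0.05812
  33: 1 × 0.064 × 0.8872 = 0.05678
  34: 1 × 0.063 × 0.8685 = 0.05472
Sum = 0.75221
NRR = 0.48309 × 0.75221 = 0.36339
NRR < 1, so the cohort does not fully replace itself.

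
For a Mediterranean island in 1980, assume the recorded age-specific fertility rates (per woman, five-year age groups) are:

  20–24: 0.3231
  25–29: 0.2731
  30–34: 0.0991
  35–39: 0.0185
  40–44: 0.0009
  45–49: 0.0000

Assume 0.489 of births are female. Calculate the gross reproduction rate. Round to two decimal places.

Proportion female at birth = 0.489.
Sum of ASFRs = 0.3231 + 0.2731 + 0.0991 + 0.0185 + 0.0009 + 0.0000 = 0.7147
TFR = 5 × 0.7147 = 3.5735
GRR = 0.489 × 3.5735 = 1.74744

1.75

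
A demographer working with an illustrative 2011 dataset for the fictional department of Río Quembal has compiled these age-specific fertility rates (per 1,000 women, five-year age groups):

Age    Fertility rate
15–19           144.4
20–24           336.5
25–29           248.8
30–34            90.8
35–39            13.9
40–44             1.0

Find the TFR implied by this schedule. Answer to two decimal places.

Sum of ASFRs = 144.4 + 336.5 + 248.8 + 90.8 + 13.9 + 1.0 = 835.4
TFR = 5 × 835.4 / 1000 = 4.177

4.18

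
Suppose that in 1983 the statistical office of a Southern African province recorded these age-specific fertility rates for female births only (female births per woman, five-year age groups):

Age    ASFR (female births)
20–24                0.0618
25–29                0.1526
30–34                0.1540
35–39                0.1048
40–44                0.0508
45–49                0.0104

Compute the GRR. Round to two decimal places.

Sum of female ASFRs = 0.0618 + 0.1526 + 0.1540 + 0.1048 + 0.0508 + 0.0104 = 0.5344
GRR = 5 × 0.5344 = 2.672

2.67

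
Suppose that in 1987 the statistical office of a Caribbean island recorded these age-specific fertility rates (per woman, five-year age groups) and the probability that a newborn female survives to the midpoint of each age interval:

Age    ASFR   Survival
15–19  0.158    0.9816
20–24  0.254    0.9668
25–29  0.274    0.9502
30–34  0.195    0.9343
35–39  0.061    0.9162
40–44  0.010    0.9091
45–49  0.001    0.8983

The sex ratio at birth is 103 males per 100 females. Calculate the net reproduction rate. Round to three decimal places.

Proportion female at birth = 100 / (100 + 103) = 0.49261.
Weighting each age-specific rate by interval width and survival:
  15–19: 5 × 0.158 × 0.9816 = 0.77546
  20–24: 5 × 0.254 × 0.9668 = 1.22784
  25–29: 5 × 0.274 × 0.9502 = 1.30177
  30–34: 5 × 0.195 × 0.9343 = 0.91094
  35–39: 5 × 0.061 × 0.9162 = 0.27944
  40–44: 5 × 0.010 × 0.9091 = 0.04546
  45–49: 5 × 0.001 × 0.8983 = 0.00449
Sum = 4.54540
NRR = 0.49261 × 4.54540 = 2.23911
NRR > 1, so each generation more than replaces itself.

2.239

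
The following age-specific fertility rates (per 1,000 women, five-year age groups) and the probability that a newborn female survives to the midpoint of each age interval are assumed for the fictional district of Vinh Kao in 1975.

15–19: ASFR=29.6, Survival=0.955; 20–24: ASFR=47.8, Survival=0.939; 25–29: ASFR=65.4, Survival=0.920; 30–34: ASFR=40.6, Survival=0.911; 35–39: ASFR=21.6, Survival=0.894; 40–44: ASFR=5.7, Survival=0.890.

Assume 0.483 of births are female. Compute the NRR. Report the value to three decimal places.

0.470

Proportion female at birth = 0.483.
Per-age-group product (5 × ASFR × survival probability):
  15–19: 5 × 29.6/1000 × 0.955 = 0.14134
  20–24: 5 × 47.8/1000 × 0.939 = 0.22442
  25–29: 5 × 65.4/1000 × 0.920 = 0.30084
  30–34: 5 × 40.6/1000 × 0.911 = 0.18493
  35–39: 5 × 21.6/1000 × 0.894 = 0.09655
  40–44: 5 × 5.7/1000 × 0.890 = 0.02537
Sum = 0.97345
NRR = 0.483 × 0.97345 = 0.47018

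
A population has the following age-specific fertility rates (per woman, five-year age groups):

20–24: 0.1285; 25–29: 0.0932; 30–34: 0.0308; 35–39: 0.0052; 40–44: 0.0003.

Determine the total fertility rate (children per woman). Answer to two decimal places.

Sum of ASFRs = 0.1285 + 0.0932 + 0.0308 + 0.0052 + 0.0003 = 0.2580
TFR = 5 × 0.2580 = 1.29

1.29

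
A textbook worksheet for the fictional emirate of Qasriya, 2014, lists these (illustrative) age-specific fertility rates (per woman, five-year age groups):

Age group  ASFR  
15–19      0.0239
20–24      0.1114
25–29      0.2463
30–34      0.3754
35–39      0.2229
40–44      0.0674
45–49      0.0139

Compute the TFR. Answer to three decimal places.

Sum of ASFRs = 0.0239 + 0.1114 + 0.2463 + 0.3754 + 0.2229 + 0.0674 + 0.0139 = 1.0612
TFR = 5 × 1.0612 = 5.306

5.306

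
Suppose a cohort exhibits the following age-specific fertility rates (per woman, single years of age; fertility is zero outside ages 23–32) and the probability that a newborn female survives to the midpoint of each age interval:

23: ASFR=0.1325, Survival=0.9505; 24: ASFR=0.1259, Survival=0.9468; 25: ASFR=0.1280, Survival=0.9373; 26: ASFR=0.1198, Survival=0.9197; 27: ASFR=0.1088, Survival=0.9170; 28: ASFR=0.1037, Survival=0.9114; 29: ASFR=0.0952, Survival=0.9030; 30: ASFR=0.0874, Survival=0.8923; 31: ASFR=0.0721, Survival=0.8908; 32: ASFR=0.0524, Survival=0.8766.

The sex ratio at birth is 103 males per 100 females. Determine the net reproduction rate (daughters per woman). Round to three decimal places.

0.465

Proportion female at birth = 100 / (100 + 103) = 0.49261.
Weighting each age-specific rate by interval width and survival:
  23: 1 × 0.1325 × 0.9505 = 0.12594
  24: 1 × 0.1259 × 0.9468 = 0.11920
  25: 1 × 0.1280 × 0.9373 = 0.11997
  26: 1 × 0.1198 × 0.9197 = 0.11018
  27: 1 × 0.1088 × 0.9170 = 0.09977
  28: 1 × 0.1037 × 0.9114 = 0.09451
  29: 1 × 0.0952 × 0.9030 = 0.08597
  30: 1 × 0.0874 × 0.8923 = 0.07799
  31: 1 × 0.0721 × 0.8908 = 0.06423
  32: 1 × 0.0524 × 0.8766 = 0.04593
Sum = 0.94369
NRR = 0.49261 × 0.94369 = 0.46487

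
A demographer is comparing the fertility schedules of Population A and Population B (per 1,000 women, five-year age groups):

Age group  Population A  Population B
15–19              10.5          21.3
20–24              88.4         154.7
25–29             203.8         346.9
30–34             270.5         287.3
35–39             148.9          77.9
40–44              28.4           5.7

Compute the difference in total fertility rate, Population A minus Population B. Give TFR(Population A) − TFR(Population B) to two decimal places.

-0.72

Population A:
  Sum of ASFRs = 10.5 + 88.4 + 203.8 + 270.5 + 148.9 + 28.4 = 750.5
  TFR = 5 × 750.5 / 1000 = 3.7525
Population B:
  Sum of ASFRs = 21.3 + 154.7 + 346.9 + 287.3 + 77.9 + 5.7 = 893.8
  TFR = 5 × 893.8 / 1000 = 4.469
Difference = 3.7525 − 4.469 = -0.7165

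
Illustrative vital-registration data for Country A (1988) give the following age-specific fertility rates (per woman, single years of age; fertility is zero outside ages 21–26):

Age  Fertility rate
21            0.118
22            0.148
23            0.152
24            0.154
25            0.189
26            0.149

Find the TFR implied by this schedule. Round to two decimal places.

Sum of ASFRs = 0.118 + 0.148 + 0.152 + 0.154 + 0.189 + 0.149 = 0.910
TFR = 0.91

0.91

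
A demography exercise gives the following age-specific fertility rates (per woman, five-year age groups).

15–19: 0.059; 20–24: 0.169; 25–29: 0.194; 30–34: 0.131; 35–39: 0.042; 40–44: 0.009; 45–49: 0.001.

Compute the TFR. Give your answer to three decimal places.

3.025

Sum of ASFRs = 0.059 + 0.169 + 0.194 + 0.131 + 0.042 + 0.009 + 0.001 = 0.605
TFR = 5 × 0.605 = 3.025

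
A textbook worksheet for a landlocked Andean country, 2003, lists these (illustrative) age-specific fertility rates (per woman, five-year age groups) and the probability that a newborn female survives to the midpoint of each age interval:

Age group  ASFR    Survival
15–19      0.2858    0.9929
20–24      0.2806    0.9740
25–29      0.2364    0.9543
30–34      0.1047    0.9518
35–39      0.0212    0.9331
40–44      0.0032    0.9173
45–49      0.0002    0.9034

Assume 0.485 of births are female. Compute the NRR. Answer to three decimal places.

2.195

Proportion female at birth = 0.485.
Weighting each age-specific rate by interval width and survival:
  15–19: 5 × 0.2858 × 0.9929 = 1.41885
  20–24: 5 × 0.2806 × 0.9740 = 1.36652
  25–29: 5 × 0.2364 × 0.9543 = 1.12798
  30–34: 5 × 0.1047 × 0.9518 = 0.49827
  35–39: 5 × 0.0212 × 0.9331 = 0.09891
  40–44: 5 × 0.0032 × 0.9173 = 0.01468
  45–49: 5 × 0.0002 × 0.9034 = 0.00090
Sum = 4.52611
NRR = 0.485 × 4.52611 = 2.19516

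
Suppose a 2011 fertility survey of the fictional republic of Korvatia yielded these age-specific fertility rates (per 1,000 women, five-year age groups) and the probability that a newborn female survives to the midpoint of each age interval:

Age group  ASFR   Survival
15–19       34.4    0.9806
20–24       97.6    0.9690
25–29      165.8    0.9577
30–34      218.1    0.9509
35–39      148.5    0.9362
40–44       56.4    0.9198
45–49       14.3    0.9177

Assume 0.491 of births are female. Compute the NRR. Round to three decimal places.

1.715

Proportion female at birth = 0.491.
Weighting each age-specific rate by interval width and survival:
  15–19: 5 × 34.4/1000 × 0.9806 = 0.16866
  20–24: 5 × 97.6/1000 × 0.9690 = 0.47287
  25–29: 5 × 165.8/1000 × 0.9577 = 0.79393
  30–34: 5 × 218.1/1000 × 0.9509 = 1.03696
  35–39: 5 × 148.5/1000 × 0.9362 = 0.69513
  40–44: 5 × 56.4/1000 × 0.9198 = 0.25938
  45–49: 5 × 14.3/1000 × 0.9177 = 0.06562
Sum = 3.49255
NRR = 0.491 × 3.49255 = 1.71484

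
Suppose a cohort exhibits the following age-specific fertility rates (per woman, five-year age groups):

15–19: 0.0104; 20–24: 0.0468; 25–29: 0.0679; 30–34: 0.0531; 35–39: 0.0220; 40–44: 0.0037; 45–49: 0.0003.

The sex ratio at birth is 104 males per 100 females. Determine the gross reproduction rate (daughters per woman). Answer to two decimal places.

Proportion female at birth = 100 / (100 + 104) = 0.49020.
Sum of ASFRs = 0.0104 + 0.0468 + 0.0679 + 0.0531 + 0.0220 + 0.0037 + 0.0003 = 0.2042
TFR = 5 × 0.2042 = 1.021
GRR = 0.49020 × 1.021 = 0.50049

0.50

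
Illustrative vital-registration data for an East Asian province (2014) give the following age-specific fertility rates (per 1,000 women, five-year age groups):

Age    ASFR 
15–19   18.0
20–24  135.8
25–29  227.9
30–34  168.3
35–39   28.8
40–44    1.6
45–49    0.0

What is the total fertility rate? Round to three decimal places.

2.902

Sum of ASFRs = 18.0 + 135.8 + 227.9 + 168.3 + 28.8 + 1.6 + 0.0 = 580.4
TFR = 5 × 580.4 / 1000 = 2.902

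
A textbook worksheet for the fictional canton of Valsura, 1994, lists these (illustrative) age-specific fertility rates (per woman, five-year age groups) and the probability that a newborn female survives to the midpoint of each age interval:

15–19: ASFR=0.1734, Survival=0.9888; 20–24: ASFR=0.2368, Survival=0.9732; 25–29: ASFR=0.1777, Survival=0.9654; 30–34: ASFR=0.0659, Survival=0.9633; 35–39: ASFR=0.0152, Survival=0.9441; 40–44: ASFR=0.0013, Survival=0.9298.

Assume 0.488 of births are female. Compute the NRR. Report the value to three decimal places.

Proportion female at birth = 0.488.
Survival-weighted fertility by age (5·fₓ·Sₓ):
  15–19: 5 × 0.1734 × 0.9888 = 0.85729
  20–24: 5 × 0.2368 × 0.9732 = 1.15227
  25–29: 5 × 0.1777 × 0.9654 = 0.85776
  30–34: 5 × 0.0659 × 0.9633 = 0.31741
  35–39: 5 × 0.0152 × 0.9441 = 0.07175
  40–44: 5 × 0.0013 × 0.9298 = 0.00604
Sum = 3.26252
NRR = 0.488 × 3.26252 = 1.59211

1.592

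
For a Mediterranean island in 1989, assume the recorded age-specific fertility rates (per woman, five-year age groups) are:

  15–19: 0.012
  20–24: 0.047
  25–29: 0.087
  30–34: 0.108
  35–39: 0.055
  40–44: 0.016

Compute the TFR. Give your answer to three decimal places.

1.625

Sum of ASFRs = 0.012 + 0.047 + 0.087 + 0.108 + 0.055 + 0.016 = 0.325
TFR = 5 × 0.325 = 1.625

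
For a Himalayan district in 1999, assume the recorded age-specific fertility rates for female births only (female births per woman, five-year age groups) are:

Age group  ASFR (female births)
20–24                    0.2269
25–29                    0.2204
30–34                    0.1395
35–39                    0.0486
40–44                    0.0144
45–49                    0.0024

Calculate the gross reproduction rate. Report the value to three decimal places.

Sum of female ASFRs = 0.2269 + 0.2204 + 0.1395 + 0.0486 + 0.0144 + 0.0024 = 0.6522
GRR = 5 × 0.6522 = 3.261

3.261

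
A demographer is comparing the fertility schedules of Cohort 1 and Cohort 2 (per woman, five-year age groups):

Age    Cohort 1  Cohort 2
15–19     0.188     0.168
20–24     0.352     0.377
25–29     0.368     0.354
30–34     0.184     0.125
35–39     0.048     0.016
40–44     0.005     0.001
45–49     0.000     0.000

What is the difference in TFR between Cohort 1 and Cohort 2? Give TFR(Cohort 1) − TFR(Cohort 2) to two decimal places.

Cohort 1:
  Sum of ASFRs = 0.188 + 0.352 + 0.368 + 0.184 + 0.048 + 0.005 + 0.000 = 1.145
  TFR = 5 × 1.145 = 5.725
Cohort 2:
  Sum of ASFRs = 0.168 + 0.377 + 0.354 + 0.125 + 0.016 + 0.001 + 0.000 = 1.041
  TFR = 5 × 1.041 = 5.205
Difference = 5.725 − 5.205 = 0.52

0.52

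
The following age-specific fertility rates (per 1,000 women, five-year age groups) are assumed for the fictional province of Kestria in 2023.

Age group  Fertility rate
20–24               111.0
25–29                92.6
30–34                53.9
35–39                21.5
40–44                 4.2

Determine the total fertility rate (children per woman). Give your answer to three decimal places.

1.416

Sum of ASFRs = 111.0 + 92.6 + 53.9 + 21.5 + 4.2 = 283.2
TFR = 5 × 283.2 / 1000 = 1.416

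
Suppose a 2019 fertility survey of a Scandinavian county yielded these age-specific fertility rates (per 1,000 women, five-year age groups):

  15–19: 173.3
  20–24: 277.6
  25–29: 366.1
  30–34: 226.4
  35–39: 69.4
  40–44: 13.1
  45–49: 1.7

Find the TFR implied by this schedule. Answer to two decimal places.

5.64

Sum of ASFRs = 173.3 + 277.6 + 366.1 + 226.4 + 69.4 + 13.1 + 1.7 = 1127.6
TFR = 5 × 1127.6 / 1000 = 5.638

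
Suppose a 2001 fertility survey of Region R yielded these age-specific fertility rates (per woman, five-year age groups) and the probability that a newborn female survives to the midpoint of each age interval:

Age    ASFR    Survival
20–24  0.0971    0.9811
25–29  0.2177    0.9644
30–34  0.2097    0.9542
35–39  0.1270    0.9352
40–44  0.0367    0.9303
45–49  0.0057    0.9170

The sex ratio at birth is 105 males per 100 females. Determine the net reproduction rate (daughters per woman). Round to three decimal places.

Proportion female at birth = 100 / (100 + 105) = 0.48780.
Each age group contributes 5 × ASFR × survival:
  20–24: 5 × 0.0971 × 0.9811 = 0.47632
  25–29: 5 × 0.2177 × 0.9644 = 1.04975
  30–34: 5 × 0.2097 × 0.9542 = 1.00048
  35–39: 5 × 0.1270 × 0.9352 = 0.59385
  40–44: 5 × 0.0367 × 0.9303 = 0.17071
  45–49: 5 × 0.0057 × 0.9170 = 0.02613
Sum = 3.31724
NRR = 0.48780 × 3.31724 = 1.61815
NRR > 1, so each generation more than replaces itself.

1.618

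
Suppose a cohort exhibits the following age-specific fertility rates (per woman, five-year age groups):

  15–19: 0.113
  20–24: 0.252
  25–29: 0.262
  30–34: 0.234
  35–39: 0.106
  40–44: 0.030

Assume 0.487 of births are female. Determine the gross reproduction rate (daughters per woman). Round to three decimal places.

2.428

Proportion female at birth = 0.487.
Sum of ASFRs = 0.113 + 0.252 + 0.262 + 0.234 + 0.106 + 0.030 = 0.997
TFR = 5 × 0.997 = 4.985
GRR = 0.487 × 4.985 = 2.42770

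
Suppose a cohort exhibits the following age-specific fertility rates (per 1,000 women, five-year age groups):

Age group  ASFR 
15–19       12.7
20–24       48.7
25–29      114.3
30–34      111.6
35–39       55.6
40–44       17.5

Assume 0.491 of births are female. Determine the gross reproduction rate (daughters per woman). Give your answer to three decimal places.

0.885

Proportion female at birth = 0.491.
Sum of ASFRs = 12.7 + 48.7 + 114.3 + 111.6 + 55.6 + 17.5 = 360.4
TFR = 5 × 360.4 / 1000 = 1.802
GRR = 0.491 × 1.802 = 0.88478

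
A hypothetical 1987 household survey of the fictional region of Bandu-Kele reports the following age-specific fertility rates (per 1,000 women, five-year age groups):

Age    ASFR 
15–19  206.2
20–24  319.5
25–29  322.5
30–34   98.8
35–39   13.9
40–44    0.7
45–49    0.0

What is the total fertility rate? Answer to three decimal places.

4.808

Sum of ASFRs = 206.2 + 319.5 + 322.5 + 98.8 + 13.9 + 0.7 + 0.0 = 961.6
TFR = 5 × 961.6 / 1000 = 4.808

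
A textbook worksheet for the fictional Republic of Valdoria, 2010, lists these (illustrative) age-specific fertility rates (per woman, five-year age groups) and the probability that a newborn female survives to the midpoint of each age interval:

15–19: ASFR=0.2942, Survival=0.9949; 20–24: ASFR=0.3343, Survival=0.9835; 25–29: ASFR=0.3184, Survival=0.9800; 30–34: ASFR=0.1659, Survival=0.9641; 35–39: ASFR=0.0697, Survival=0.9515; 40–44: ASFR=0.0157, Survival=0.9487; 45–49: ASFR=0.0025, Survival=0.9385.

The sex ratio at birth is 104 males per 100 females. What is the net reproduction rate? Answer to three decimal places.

2.885

Proportion female at birth = 100 / (100 + 104) = 0.49020.
Per-age-group product (5 × ASFR × survival probability):
  15–19: 5 × 0.2942 × 0.9949 = 1.46350
  20–24: 5 × 0.3343 × 0.9835 = 1.64392
  25–29: 5 × 0.3184 × 0.9800 = 1.56016
  30–34: 5 × 0.1659 × 0.9641 = 0.79972
  35–39: 5 × 0.0697 × 0.9515 = 0.33160
  40–44: 5 × 0.0157 × 0.9487 = 0.07447
  45–49: 5 × 0.0025 × 0.9385 = 0.01173
Sum = 5.88510
NRR = 0.49020 × 5.88510 = 2.88488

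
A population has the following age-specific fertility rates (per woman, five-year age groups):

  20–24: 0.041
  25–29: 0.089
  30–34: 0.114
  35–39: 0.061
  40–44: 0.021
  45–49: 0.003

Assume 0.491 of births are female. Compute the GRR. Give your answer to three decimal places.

0.808

Proportion female at birth = 0.491.
Sum of ASFRs = 0.041 + 0.089 + 0.114 + 0.061 + 0.021 + 0.003 = 0.329
TFR = 5 × 0.329 = 1.645
GRR = 0.491 × 1.645 = 0.80770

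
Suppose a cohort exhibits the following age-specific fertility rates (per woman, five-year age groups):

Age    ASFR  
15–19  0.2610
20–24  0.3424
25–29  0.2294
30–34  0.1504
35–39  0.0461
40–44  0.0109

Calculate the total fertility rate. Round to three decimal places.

Sum of ASFRs = 0.2610 + 0.3424 + 0.2294 + 0.1504 + 0.0461 + 0.0109 = 1.0402
TFR = 5 × 1.0402 = 5.201

5.201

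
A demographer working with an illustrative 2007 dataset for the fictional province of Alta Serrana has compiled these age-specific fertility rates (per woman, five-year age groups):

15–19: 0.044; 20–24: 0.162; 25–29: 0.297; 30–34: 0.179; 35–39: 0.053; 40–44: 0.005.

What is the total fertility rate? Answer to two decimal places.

Sum of ASFRs = 0.044 + 0.162 + 0.297 + 0.179 + 0.053 + 0.005 = 0.740
TFR = 5 × 0.740 = 3.7

3.70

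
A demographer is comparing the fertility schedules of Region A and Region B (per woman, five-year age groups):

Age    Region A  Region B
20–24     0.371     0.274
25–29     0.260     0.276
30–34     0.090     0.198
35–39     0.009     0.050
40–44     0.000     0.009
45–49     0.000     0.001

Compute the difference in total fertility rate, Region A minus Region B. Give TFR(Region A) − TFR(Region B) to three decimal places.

Region A:
  Sum of ASFRs = 0.371 + 0.260 + 0.090 + 0.009 + 0.000 + 0.000 = 0.730
  TFR = 5 × 0.730 = 3.65
Region B:
  Sum of ASFRs = 0.274 + 0.276 + 0.198 + 0.050 + 0.009 + 0.001 = 0.808
  TFR = 5 × 0.808 = 4.04
Difference = 3.65 − 4.04 = -0.39

-0.390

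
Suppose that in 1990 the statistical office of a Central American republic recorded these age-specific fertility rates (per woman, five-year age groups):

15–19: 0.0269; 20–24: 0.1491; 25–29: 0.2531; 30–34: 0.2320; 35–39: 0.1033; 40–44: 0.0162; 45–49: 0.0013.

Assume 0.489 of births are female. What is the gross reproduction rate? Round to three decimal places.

1.912

Proportion female at birth = 0.489.
Sum of ASFRs = 0.0269 + 0.1491 + 0.2531 + 0.2320 + 0.1033 + 0.0162 + 0.0013 = 0.7819
TFR = 5 × 0.7819 = 3.9095
GRR = 0.489 × 3.9095 = 1.91175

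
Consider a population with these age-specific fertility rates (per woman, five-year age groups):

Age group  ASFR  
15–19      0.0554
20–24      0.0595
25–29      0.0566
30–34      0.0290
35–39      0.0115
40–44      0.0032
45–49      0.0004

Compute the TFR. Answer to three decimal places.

1.078

Sum of ASFRs = 0.0554 + 0.0595 + 0.0566 + 0.0290 + 0.0115 + 0.0032 + 0.0004 = 0.2156
TFR = 5 × 0.2156 = 1.078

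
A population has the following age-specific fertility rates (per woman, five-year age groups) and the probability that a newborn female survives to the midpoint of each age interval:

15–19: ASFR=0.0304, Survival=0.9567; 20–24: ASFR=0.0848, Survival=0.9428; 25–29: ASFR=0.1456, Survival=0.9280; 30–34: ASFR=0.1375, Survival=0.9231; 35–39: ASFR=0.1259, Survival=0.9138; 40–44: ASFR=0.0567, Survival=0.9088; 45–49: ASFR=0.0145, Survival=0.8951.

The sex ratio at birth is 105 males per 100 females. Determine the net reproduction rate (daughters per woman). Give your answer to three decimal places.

Proportion female at birth = 100 / (100 + 105) = 0.48780.
Each age group contributes 5 × ASFR × survival:
  15–19: 5 × 0.0304 × 0.9567 = 0.14542
  20–24: 5 × 0.0848 × 0.9428 = 0.39975
  25–29: 5 × 0.1456 × 0.9280 = 0.67558
  30–34: 5 × 0.1375 × 0.9231 = 0.63463
  35–39: 5 × 0.1259 × 0.9138 = 0.57524
  40–44: 5 × 0.0567 × 0.9088 = 0.25764
  45–49: 5 × 0.0145 × 0.8951 = 0.06489
Sum = 2.75315
NRR = 0.48780 × 2.75315 = 1.34299
An NRR exceeding 1 indicates intrinsic growth under these rates.

1.343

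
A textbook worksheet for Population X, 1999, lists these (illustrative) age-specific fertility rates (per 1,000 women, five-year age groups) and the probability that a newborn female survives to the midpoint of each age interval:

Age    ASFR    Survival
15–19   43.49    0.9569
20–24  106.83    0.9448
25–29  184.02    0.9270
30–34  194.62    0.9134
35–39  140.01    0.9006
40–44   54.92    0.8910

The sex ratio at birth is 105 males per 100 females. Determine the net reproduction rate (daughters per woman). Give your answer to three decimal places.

1.624

Proportion female at birth = 100 / (100 + 105) = 0.48780.
Weighting each age-specific rate by interval width and survival:
  15–19: 5 × 43.49/1000 × 0.9569 = 0.20808
  20–24: 5 × 106.83/1000 × 0.9448 = 0.50466
  25–29: 5 × 184.02/1000 × 0.9270 = 0.85293
  30–34: 5 × 194.62/1000 × 0.9134 = 0.88883
  35–39: 5 × 140.01/1000 × 0.9006 = 0.63047
  40–44: 5 × 54.92/1000 × 0.8910 = 0.24467
Sum = 3.32964
NRR = 0.48780 × 3.32964 = 1.62420
An NRR exceeding 1 indicates intrinsic growth under these rates.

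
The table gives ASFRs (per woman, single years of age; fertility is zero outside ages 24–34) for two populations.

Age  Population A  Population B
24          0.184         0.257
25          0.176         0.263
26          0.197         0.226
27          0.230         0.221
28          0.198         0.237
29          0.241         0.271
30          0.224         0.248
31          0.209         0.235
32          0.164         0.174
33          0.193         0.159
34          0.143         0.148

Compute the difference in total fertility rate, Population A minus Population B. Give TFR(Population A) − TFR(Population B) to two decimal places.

-0.28

Population A:
  Sum of ASFRs = 0.184 + 0.176 + 0.197 + 0.230 + 0.198 + 0.241 + 0.224 + 0.209 + 0.164 + 0.193 + 0.143 = 2.159
  TFR = 2.159
Population B:
  Sum of ASFRs = 0.257 + 0.263 + 0.226 + 0.221 + 0.237 + 0.271 + 0.248 + 0.235 + 0.174 + 0.159 + 0.148 = 2.439
  TFR = 2.439
Difference = 2.159 − 2.439 = -0.28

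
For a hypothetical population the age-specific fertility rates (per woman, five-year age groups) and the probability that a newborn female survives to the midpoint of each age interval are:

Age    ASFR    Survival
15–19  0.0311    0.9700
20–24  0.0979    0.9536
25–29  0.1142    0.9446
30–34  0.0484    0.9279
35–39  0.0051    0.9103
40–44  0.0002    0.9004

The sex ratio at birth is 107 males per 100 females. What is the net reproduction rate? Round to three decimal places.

Proportion female at birth = 100 / (100 + 107) = 0.48309.
Weighting each age-specific rate by interval width and survival:
  15–19: 5 × 0.0311 × 0.9700 = 0.15084
  20–24: 5 × 0.0979 × 0.9536 = 0.46679
  25–29: 5 × 0.1142 × 0.9446 = 0.53937
  30–34: 5 × 0.0484 × 0.9279 = 0.22455
  35–39: 5 × 0.0051 × 0.9103 = 0.02321
  40–44: 5 × 0.0002 × 0.9004 = 0.00090
Sum = 1.40566
NRR = 0.48309 × 1.40566 = 0.67906
An NRR under 1 implies long-run decline under these rates.

0.679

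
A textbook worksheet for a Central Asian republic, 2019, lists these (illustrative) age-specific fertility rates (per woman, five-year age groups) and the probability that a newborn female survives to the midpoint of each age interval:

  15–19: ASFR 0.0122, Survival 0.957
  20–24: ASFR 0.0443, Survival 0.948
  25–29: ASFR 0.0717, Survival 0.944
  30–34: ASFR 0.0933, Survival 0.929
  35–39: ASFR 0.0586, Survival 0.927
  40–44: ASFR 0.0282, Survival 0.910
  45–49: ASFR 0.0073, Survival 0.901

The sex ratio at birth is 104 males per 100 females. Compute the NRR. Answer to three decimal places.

0.722

Proportion female at birth = 100 / (100 + 104) = 0.49020.
Survival-weighted fertility by age (5·fₓ·Sₓ):
  15–19: 5 × 0.0122 × 0.957 = 0.05838
  20–24: 5 × 0.0443 × 0.948 = 0.20998
  25–29: 5 × 0.0717 × 0.944 = 0.33842
  30–34: 5 × 0.0933 × 0.929 = 0.43338
  35–39: 5 × 0.0586 × 0.927 = 0.27161
  40–44: 5 × 0.0282 × 0.910 = 0.12831
  45–49: 5 × 0.0073 × 0.901 = 0.03289
Sum = 1.47297
NRR = 0.49020 × 1.47297 = 0.72205
With NRR below 1 the population is below replacement fertility.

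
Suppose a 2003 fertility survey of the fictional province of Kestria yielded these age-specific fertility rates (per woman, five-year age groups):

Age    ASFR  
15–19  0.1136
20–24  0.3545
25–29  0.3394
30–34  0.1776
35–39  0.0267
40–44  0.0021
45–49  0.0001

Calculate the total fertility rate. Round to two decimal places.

Sum of ASFRs = 0.1136 + 0.3545 + 0.3394 + 0.1776 + 0.0267 + 0.0021 + 0.0001 = 1.0140
TFR = 5 × 1.0140 = 5.07

5.07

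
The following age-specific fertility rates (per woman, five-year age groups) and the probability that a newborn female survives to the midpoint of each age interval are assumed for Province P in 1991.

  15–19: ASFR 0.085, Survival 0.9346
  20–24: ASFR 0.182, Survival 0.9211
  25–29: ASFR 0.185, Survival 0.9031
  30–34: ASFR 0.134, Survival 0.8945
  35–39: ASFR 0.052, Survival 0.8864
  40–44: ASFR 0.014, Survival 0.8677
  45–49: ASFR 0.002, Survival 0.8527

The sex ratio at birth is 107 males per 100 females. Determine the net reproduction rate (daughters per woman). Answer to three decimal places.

1.435

Proportion female at birth = 100 / (100 + 107) = 0.48309.
Survival-weighted fertility by age (5·fₓ·Sₓ):
  15–19: 5 × 0.085 × 0.9346 = 0.39721
  20–24: 5 × 0.182 × 0.9211 = 0.83820
  25–29: 5 × 0.185 × 0.9031 = 0.83537
  30–34: 5 × 0.134 × 0.8945 = 0.59932
  35–39: 5 × 0.052 × 0.8864 = 0.23046
  40–44: 5 × 0.014 × 0.8677 = 0.06074
  45–49: 5 × 0.002 × 0.8527 = 0.00853
Sum = 2.96983
NRR = 0.48309 × 2.96983 = 1.43470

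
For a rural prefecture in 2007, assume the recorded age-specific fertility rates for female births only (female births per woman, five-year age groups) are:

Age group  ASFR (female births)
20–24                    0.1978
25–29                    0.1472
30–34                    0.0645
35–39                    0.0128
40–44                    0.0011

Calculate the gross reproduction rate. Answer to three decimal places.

2.117

Sum of female ASFRs = 0.1978 + 0.1472 + 0.0645 + 0.0128 + 0.0011 = 0.4234
GRR = 5 × 0.4234 = 2.117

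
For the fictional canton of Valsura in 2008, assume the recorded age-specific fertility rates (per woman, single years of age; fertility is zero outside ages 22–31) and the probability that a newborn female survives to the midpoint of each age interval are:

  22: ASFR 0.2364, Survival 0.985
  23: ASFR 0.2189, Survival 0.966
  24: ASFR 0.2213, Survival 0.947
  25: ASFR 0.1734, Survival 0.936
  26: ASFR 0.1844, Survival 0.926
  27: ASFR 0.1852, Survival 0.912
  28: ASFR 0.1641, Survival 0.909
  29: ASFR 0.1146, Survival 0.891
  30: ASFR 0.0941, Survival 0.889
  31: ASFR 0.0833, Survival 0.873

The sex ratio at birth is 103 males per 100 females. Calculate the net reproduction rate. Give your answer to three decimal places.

Proportion female at birth = 100 / (100 + 103) = 0.49261.
Survival-weighted fertility by age (1·fₓ·Sₓ):
  22: 1 × 0.2364 × 0.985 = 0.23285
  23: 1 × 0.2189 × 0.966 = 0.21146
  24: 1 × 0.2213 × 0.947 = 0.20957
  25: 1 × 0.1734 × 0.936 = 0.16230
  26: 1 × 0.1844 × 0.926 = 0.17075
  27: 1 × 0.1852 × 0.912 = 0.16890
  28: 1 × 0.1641 × 0.909 = 0.14917
  29: 1 × 0.1146 × 0.891 = 0.10211
  30: 1 × 0.0941 × 0.889 = 0.08365
  31: 1 × 0.0833 × 0.873 = 0.07272
Sum = 1.56348
NRR = 0.49261 × 1.56348 = 0.77019

0.770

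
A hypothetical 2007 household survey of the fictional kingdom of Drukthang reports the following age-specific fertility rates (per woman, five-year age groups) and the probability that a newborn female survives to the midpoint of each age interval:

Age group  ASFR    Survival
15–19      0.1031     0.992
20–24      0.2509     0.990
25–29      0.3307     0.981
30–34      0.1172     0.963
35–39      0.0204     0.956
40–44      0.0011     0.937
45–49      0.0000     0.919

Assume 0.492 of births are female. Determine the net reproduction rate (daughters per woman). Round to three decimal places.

Proportion female at birth = 0.492.
Survival-weighted fertility by age (5·fₓ·Sₓ):
  15–19: 5 × 0.1031 × 0.992 = 0.51138
  20–24: 5 × 0.2509 × 0.990 = 1.24196
  25–29: 5 × 0.3307 × 0.981 = 1.62208
  30–34: 5 × 0.1172 × 0.963 = 0.56432
  35–39: 5 × 0.0204 × 0.956 = 0.09751
  40–44: 5 × 0.0011 × 0.937 = 0.00515
  45–49: 5 × 0.0000 × 0.919 = 0.00000
Sum = 4.04240
NRR = 0.492 × 4.04240 = 1.98886
An NRR exceeding 1 indicates intrinsic growth under these rates.

1.989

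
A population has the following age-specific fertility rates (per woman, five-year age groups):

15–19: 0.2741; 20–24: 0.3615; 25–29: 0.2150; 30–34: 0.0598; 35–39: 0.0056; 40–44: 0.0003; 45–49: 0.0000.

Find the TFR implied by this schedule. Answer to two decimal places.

4.58

Sum of ASFRs = 0.2741 + 0.3615 + 0.2150 + 0.0598 + 0.0056 + 0.0003 + 0.0000 = 0.9163
TFR = 5 × 0.9163 = 4.5815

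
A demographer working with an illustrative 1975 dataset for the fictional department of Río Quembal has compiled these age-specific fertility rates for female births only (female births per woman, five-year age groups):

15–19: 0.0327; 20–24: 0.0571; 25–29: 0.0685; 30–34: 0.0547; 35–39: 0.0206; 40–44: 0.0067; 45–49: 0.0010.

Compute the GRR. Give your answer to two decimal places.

1.21

Sum of female ASFRs = 0.0327 + 0.0571 + 0.0685 + 0.0547 + 0.0206 + 0.0067 + 0.0010 = 0.2413
GRR = 5 × 0.2413 = 1.2065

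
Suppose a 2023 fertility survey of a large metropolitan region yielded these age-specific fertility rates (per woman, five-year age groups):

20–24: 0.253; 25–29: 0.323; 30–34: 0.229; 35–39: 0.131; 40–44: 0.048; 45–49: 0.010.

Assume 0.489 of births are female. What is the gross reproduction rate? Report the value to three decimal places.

2.430

Proportion female at birth = 0.489.
Sum of ASFRs = 0.253 + 0.323 + 0.229 + 0.131 + 0.048 + 0.010 = 0.994
TFR = 5 × 0.994 = 4.97
GRR = 0.489 × 4.97 = 2.43033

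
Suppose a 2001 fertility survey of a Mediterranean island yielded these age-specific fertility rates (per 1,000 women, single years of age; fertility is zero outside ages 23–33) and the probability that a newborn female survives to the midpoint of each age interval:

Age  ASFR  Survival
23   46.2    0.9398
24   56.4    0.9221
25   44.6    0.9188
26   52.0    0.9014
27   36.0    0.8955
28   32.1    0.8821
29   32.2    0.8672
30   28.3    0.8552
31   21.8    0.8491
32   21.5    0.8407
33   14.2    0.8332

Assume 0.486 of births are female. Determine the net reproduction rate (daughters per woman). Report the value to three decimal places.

0.167

Proportion female at birth = 0.486.
Weighting each age-specific rate by interval width and survival:
  23: 1 × 46.2/1000 × 0.9398 = 0.04342
  24: 1 × 56.4/1000 × 0.9221 = 0.05201
  25: 1 × 44.6/1000 × 0.9188 = 0.04098
  26: 1 × 52.0/1000 × 0.9014 = 0.04687
  27: 1 × 36.0/1000 × 0.8955 = 0.03224
  28: 1 × 32.1/1000 × 0.8821 = 0.02832
  29: 1 × 32.2/1000 × 0.8672 = 0.02792
  30: 1 × 28.3/1000 × 0.8552 = 0.02420
  31: 1 × 21.8/1000 × 0.8491 = 0.01851
  32: 1 × 21.5/1000 × 0.8407 = 0.01808
  33: 1 × 14.2/1000 × 0.8332 = 0.01183
Sum = 0.34438
NRR = 0.486 × 0.34438 = 0.16737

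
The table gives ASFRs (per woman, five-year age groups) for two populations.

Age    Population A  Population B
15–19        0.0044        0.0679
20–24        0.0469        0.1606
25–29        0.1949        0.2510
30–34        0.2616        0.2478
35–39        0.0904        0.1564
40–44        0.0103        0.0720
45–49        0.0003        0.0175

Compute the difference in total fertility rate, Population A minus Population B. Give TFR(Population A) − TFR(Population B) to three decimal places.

Population A:
  Sum of ASFRs = 0.0044 + 0.0469 + 0.1949 + 0.2616 + 0.0904 + 0.0103 + 0.0003 = 0.6088
  TFR = 5 × 0.6088 = 3.044
Population B:
  Sum of ASFRs = 0.0679 + 0.1606 + 0.2510 + 0.2478 + 0.1564 + 0.0720 + 0.0175 = 0.9732
  TFR = 5 × 0.9732 = 4.866
Difference = 3.044 − 4.866 = -1.822

-1.822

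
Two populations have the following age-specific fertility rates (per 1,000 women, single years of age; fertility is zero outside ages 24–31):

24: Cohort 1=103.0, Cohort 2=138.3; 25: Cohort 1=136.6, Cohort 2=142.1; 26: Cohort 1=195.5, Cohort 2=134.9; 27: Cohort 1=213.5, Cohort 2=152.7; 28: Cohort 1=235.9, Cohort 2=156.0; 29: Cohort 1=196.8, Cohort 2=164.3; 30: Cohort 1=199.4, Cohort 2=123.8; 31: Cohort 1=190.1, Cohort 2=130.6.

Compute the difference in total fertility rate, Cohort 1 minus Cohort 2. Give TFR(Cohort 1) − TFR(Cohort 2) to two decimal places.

Cohort 1:
  Sum of ASFRs = 103.0 + 136.6 + 195.5 + 213.5 + 235.9 + 196.8 + 199.4 + 190.1 = 1470.8
  TFR = 1470.8 / 1000 = 1.4708
Cohort 2:
  Sum of ASFRs = 138.3 + 142.1 + 134.9 + 152.7 + 156.0 + 164.3 + 123.8 + 130.6 = 1142.7
  TFR = 1142.7 / 1000 = 1.1427
Difference = 1.4708 − 1.1427 = 0.3281

0.33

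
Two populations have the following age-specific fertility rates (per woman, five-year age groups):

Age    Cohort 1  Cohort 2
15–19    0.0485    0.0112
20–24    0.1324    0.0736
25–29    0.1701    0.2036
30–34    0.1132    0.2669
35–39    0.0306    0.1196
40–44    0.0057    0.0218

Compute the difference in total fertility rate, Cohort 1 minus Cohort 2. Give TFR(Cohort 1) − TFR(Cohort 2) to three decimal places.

-0.981

Cohort 1:
  Sum of ASFRs = 0.0485 + 0.1324 + 0.1701 + 0.1132 + 0.0306 + 0.0057 = 0.5005
  TFR = 5 × 0.5005 = 2.5025
Cohort 2:
  Sum of ASFRs = 0.0112 + 0.0736 + 0.2036 + 0.2669 + 0.1196 + 0.0218 = 0.6967
  TFR = 5 × 0.6967 = 3.4835
Difference = 2.5025 − 3.4835 = -0.981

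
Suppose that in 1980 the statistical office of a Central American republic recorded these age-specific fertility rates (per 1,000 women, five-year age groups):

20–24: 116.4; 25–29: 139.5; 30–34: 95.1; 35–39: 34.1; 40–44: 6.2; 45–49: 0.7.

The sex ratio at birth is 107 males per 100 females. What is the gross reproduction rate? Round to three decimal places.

0.947

Proportion female at birth = 100 / (100 + 107) = 0.48309.
Sum of ASFRs = 116.4 + 139.5 + 95.1 + 34.1 + 6.2 + 0.7 = 392.0
TFR = 5 × 392.0 / 1000 = 1.96
GRR = 0.48309 × 1.96 = 0.94686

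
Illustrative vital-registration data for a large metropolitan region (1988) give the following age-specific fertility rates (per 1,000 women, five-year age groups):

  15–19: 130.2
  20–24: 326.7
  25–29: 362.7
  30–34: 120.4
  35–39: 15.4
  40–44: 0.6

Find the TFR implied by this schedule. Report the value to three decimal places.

Sum of ASFRs = 130.2 + 326.7 + 362.7 + 120.4 + 15.4 + 0.6 = 956.0
TFR = 5 × 956.0 / 1000 = 4.78

4.780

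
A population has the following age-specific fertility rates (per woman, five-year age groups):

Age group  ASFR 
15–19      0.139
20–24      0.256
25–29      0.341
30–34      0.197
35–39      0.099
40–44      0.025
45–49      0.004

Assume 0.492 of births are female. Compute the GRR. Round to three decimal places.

2.610

Proportion female at birth = 0.492.
Sum of ASFRs = 0.139 + 0.256 + 0.341 + 0.197 + 0.099 + 0.025 + 0.004 = 1.061
TFR = 5 × 1.061 = 5.305
GRR = 0.492 × 5.305 = 2.61006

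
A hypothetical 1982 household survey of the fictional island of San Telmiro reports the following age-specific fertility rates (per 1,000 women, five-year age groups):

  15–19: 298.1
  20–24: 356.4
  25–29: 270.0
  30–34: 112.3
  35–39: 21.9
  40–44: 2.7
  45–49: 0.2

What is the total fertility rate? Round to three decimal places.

Sum of ASFRs = 298.1 + 356.4 + 270.0 + 112.3 + 21.9 + 2.7 + 0.2 = 1061.6
TFR = 5 × 1061.6 / 1000 = 5.308

5.308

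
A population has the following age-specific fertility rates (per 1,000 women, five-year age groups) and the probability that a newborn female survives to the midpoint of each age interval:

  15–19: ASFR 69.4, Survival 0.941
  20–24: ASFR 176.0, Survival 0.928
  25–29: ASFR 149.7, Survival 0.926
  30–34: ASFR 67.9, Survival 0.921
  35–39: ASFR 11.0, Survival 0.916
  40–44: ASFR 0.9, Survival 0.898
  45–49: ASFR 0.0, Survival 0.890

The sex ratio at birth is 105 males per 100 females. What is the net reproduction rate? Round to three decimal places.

1.075

Proportion female at birth = 100 / (100 + 105) = 0.48780.
Survival-weighted fertility by age (5·fₓ·Sₓ):
  15–19: 5 × 69.4/1000 × 0.941 = 0.32653
  20–24: 5 × 176.0/1000 × 0.928 = 0.81664
  25–29: 5 × 149.7/1000 × 0.926 = 0.69311
  30–34: 5 × 67.9/1000 × 0.921 = 0.31268
  35–39: 5 × 11.0/1000 × 0.916 = 0.05038
  40–44: 5 × 0.9/1000 × 0.898 = 0.00404
  45–49: 5 × 0.0/1000 × 0.890 = 0.00000
Sum = 2.20338
NRR = 0.48780 × 2.20338 = 1.07481
NRR > 1, so each generation more than replaces itself.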